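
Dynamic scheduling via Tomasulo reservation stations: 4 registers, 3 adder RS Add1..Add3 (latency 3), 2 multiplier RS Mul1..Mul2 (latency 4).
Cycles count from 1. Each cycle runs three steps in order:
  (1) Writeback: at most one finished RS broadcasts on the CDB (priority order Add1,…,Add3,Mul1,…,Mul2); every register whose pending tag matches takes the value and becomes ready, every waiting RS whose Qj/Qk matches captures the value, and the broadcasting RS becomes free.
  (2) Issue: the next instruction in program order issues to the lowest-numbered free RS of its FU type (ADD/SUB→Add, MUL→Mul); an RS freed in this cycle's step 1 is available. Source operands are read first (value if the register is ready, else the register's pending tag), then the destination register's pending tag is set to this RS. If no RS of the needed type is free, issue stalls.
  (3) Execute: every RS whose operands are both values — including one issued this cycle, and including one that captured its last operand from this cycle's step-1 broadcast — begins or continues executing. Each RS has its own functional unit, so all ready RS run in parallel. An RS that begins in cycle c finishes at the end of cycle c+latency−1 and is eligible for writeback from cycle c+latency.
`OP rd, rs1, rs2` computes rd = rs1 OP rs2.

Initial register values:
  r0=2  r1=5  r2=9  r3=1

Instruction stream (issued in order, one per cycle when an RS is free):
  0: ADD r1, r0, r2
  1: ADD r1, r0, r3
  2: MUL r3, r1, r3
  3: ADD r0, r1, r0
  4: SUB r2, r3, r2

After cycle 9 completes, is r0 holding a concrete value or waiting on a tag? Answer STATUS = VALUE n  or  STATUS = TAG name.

  c1: issue ADD r1<-Add1  regs: r0:2,r1:Add1,r2:9,r3:1
  c2: issue ADD r1<-Add2  regs: r0:2,r1:Add2,r2:9,r3:1
  c3: issue MUL r3<-Mul1  regs: r0:2,r1:Add2,r2:9,r3:Mul1
  c4: CDB Add1=11; issue ADD r0<-Add1  regs: r0:Add1,r1:Add2,r2:9,r3:Mul1
  c5: CDB Add2=3; issue SUB r2<-Add2  regs: r0:Add1,r1:3,r2:Add2,r3:Mul1
  c6: -  regs: r0:Add1,r1:3,r2:Add2,r3:Mul1
  c7: -  regs: r0:Add1,r1:3,r2:Add2,r3:Mul1
  c8: CDB Add1=5  regs: r0:5,r1:3,r2:Add2,r3:Mul1
  c9: CDB Mul1=3  regs: r0:5,r1:3,r2:Add2,r3:3

STATUS = VALUE 5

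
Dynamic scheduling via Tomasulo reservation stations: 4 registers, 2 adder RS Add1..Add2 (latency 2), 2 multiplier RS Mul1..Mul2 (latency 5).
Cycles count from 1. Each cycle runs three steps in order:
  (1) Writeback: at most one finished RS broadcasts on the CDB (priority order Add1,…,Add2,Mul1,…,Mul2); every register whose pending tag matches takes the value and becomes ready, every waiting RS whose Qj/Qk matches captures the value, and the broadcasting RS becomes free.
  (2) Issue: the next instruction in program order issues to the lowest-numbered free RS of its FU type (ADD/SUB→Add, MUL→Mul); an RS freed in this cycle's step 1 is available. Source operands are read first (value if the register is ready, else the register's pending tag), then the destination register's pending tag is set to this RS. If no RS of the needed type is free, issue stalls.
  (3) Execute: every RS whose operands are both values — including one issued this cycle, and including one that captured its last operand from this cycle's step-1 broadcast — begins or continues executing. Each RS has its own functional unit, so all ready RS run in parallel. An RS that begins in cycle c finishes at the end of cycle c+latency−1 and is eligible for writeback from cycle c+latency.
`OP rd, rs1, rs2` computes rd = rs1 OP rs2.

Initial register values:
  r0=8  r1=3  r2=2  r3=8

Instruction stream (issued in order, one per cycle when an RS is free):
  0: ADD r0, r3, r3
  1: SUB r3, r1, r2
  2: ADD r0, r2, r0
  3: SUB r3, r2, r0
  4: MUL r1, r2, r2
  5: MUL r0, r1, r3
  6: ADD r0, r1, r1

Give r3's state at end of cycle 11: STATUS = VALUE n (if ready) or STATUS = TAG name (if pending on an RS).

c1: issue ADD r0<-Add1 | r0:Add1,r1:3,r2:2,r3:8
c2: issue SUB r3<-Add2 | r0:Add1,r1:3,r2:2,r3:Add2
c3: CDB Add1=16; issue ADD r0<-Add1 | r0:Add1,r1:3,r2:2,r3:Add2
c4: CDB Add2=1; issue SUB r3<-Add2 | r0:Add1,r1:3,r2:2,r3:Add2
c5: CDB Add1=18; issue MUL r1<-Mul1 | r0:18,r1:Mul1,r2:2,r3:Add2
c6: issue MUL r0<-Mul2 | r0:Mul2,r1:Mul1,r2:2,r3:Add2
c7: CDB Add2=-16; issue ADD r0<-Add1 | r0:Add1,r1:Mul1,r2:2,r3:-16
c8: - | r0:Add1,r1:Mul1,r2:2,r3:-16
c9: - | r0:Add1,r1:Mul1,r2:2,r3:-16
c10: CDB Mul1=4 | r0:Add1,r1:4,r2:2,r3:-16
c11: - | r0:Add1,r1:4,r2:2,r3:-16

STATUS = VALUE -16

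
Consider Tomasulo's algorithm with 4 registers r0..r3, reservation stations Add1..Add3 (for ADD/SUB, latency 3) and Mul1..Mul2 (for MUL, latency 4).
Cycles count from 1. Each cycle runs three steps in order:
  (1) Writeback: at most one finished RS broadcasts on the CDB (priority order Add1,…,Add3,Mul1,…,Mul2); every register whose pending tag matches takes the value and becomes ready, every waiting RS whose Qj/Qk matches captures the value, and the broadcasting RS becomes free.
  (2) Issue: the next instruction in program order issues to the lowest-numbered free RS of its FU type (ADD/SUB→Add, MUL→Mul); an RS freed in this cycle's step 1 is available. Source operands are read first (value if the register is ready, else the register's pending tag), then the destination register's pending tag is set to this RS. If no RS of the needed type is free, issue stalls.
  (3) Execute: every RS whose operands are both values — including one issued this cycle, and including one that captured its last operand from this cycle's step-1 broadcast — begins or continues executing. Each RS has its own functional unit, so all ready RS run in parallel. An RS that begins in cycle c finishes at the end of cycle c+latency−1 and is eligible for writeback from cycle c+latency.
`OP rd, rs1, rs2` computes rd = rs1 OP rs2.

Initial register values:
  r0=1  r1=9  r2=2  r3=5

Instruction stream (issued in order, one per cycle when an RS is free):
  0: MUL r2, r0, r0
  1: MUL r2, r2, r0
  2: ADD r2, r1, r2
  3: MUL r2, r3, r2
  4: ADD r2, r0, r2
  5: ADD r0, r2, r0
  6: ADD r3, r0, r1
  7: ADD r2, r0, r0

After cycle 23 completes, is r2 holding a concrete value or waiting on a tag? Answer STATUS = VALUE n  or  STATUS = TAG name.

  c1: issue MUL r2<-Mul1  regs: r0:1,r1:9,r2:Mul1,r3:5
  c2: issue MUL r2<-Mul2  regs: r0:1,r1:9,r2:Mul2,r3:5
  c3: issue ADD r2<-Add1  regs: r0:1,r1:9,r2:Add1,r3:5
  c4: stall  regs: r0:1,r1:9,r2:Add1,r3:5
  c5: CDB Mul1=1; issue MUL r2<-Mul1  regs: r0:1,r1:9,r2:Mul1,r3:5
  c6: issue ADD r2<-Add2  regs: r0:1,r1:9,r2:Add2,r3:5
  c7: issue ADD r0<-Add3  regs: r0:Add3,r1:9,r2:Add2,r3:5
  c8: stall  regs: r0:Add3,r1:9,r2:Add2,r3:5
  c9: CDB Mul2=1; stall  regs: r0:Add3,r1:9,r2:Add2,r3:5
  c10: stall  regs: r0:Add3,r1:9,r2:Add2,r3:5
  c11: stall  regs: r0:Add3,r1:9,r2:Add2,r3:5
  c12: CDB Add1=10; issue ADD r3<-Add1  regs: r0:Add3,r1:9,r2:Add2,r3:Add1
  c13: stall  regs: r0:Add3,r1:9,r2:Add2,r3:Add1
  c14: stall  regs: r0:Add3,r1:9,r2:Add2,r3:Add1
  c15: stall  regs: r0:Add3,r1:9,r2:Add2,r3:Add1
  c16: CDB Mul1=50; stall  regs: r0:Add3,r1:9,r2:Add2,r3:Add1
  c17: stall  regs: r0:Add3,r1:9,r2:Add2,r3:Add1
  c18: stall  regs: r0:Add3,r1:9,r2:Add2,r3:Add1
  c19: CDB Add2=51; issue ADD r2<-Add2  regs: r0:Add3,r1:9,r2:Add2,r3:Add1
  c20: -  regs: r0:Add3,r1:9,r2:Add2,r3:Add1
  c21: -  regs: r0:Add3,r1:9,r2:Add2,r3:Add1
  c22: CDB Add3=52  regs: r0:52,r1:9,r2:Add2,r3:Add1
  c23: -  regs: r0:52,r1:9,r2:Add2,r3:Add1

STATUS = TAG Add2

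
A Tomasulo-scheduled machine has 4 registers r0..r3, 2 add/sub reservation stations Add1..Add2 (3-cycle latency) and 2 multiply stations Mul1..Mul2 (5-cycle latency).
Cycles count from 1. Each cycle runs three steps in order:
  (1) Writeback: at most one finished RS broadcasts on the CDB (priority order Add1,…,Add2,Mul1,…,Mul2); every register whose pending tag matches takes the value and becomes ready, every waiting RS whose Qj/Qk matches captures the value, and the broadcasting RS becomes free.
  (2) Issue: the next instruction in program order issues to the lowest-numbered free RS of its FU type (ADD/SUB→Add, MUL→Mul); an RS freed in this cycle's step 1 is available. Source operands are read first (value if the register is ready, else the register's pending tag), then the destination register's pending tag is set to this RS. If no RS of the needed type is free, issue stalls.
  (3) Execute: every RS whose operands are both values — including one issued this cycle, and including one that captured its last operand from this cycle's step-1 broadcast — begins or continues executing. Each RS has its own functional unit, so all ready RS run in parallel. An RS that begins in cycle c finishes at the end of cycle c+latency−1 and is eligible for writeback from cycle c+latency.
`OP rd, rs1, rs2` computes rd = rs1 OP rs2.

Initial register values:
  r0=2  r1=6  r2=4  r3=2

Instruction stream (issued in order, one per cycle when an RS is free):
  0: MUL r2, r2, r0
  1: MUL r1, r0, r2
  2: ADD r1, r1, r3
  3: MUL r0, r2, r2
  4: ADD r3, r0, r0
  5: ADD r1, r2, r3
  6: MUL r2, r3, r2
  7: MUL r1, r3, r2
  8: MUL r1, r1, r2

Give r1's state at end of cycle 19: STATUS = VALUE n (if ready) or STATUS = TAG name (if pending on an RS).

STATUS = TAG Mul2

c1: issue MUL r2<-Mul1 | r0:2,r1:6,r2:Mul1,r3:2
c2: issue MUL r1<-Mul2 | r0:2,r1:Mul2,r2:Mul1,r3:2
c3: issue ADD r1<-Add1 | r0:2,r1:Add1,r2:Mul1,r3:2
c4: stall | r0:2,r1:Add1,r2:Mul1,r3:2
c5: stall | r0:2,r1:Add1,r2:Mul1,r3:2
c6: CDB Mul1=8; issue MUL r0<-Mul1 | r0:Mul1,r1:Add1,r2:8,r3:2
c7: issue ADD r3<-Add2 | r0:Mul1,r1:Add1,r2:8,r3:Add2
c8: stall | r0:Mul1,r1:Add1,r2:8,r3:Add2
c9: stall | r0:Mul1,r1:Add1,r2:8,r3:Add2
c10: stall | r0:Mul1,r1:Add1,r2:8,r3:Add2
c11: CDB Mul1=64; stall | r0:64,r1:Add1,r2:8,r3:Add2
c12: CDB Mul2=16; stall | r0:64,r1:Add1,r2:8,r3:Add2
c13: stall | r0:64,r1:Add1,r2:8,r3:Add2
c14: CDB Add2=128; issue ADD r1<-Add2 | r0:64,r1:Add2,r2:8,r3:128
c15: CDB Add1=18; issue MUL r2<-Mul1 | r0:64,r1:Add2,r2:Mul1,r3:128
c16: issue MUL r1<-Mul2 | r0:64,r1:Mul2,r2:Mul1,r3:128
c17: CDB Add2=136; stall | r0:64,r1:Mul2,r2:Mul1,r3:128
c18: stall | r0:64,r1:Mul2,r2:Mul1,r3:128
c19: stall | r0:64,r1:Mul2,r2:Mul1,r3:128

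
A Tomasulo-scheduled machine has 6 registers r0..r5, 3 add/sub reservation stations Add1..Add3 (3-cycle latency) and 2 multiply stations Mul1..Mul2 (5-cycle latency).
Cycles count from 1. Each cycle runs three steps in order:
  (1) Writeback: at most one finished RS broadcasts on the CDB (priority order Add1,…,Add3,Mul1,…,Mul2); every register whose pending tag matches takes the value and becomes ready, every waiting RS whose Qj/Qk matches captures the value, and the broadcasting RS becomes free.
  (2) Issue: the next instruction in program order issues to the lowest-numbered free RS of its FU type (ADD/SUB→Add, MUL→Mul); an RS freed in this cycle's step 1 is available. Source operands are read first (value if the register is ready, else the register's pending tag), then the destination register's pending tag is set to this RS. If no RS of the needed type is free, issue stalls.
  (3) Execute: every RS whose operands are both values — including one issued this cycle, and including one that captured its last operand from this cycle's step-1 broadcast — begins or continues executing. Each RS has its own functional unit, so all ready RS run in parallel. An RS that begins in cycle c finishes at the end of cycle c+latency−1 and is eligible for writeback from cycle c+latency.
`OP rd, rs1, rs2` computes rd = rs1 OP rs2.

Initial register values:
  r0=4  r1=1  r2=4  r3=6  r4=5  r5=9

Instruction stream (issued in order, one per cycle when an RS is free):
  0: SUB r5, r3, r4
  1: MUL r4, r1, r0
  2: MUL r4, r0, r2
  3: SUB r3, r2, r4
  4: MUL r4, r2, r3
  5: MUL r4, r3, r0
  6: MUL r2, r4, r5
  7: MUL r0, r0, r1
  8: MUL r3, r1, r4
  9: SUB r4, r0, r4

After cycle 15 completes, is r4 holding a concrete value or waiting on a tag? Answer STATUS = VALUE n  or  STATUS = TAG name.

STATUS = TAG Mul2

  c1: issue SUB r5<-Add1  regs: r0:4,r1:1,r2:4,r3:6,r4:5,r5:Add1
  c2: issue MUL r4<-Mul1  regs: r0:4,r1:1,r2:4,r3:6,r4:Mul1,r5:Add1
  c3: issue MUL r4<-Mul2  regs: r0:4,r1:1,r2:4,r3:6,r4:Mul2,r5:Add1
  c4: CDB Add1=1; issue SUB r3<-Add1  regs: r0:4,r1:1,r2:4,r3:Add1,r4:Mul2,r5:1
  c5: stall  regs: r0:4,r1:1,r2:4,r3:Add1,r4:Mul2,r5:1
  c6: stall  regs: r0:4,r1:1,r2:4,r3:Add1,r4:Mul2,r5:1
  c7: CDB Mul1=4; issue MUL r4<-Mul1  regs: r0:4,r1:1,r2:4,r3:Add1,r4:Mul1,r5:1
  c8: CDB Mul2=16; issue MUL r4<-Mul2  regs: r0:4,r1:1,r2:4,r3:Add1,r4:Mul2,r5:1
  c9: stall  regs: r0:4,r1:1,r2:4,r3:Add1,r4:Mul2,r5:1
  c10: stall  regs: r0:4,r1:1,r2:4,r3:Add1,r4:Mul2,r5:1
  c11: CDB Add1=-12; stall  regs: r0:4,r1:1,r2:4,r3:-12,r4:Mul2,r5:1
  c12: stall  regs: r0:4,r1:1,r2:4,r3:-12,r4:Mul2,r5:1
  c13: stall  regs: r0:4,r1:1,r2:4,r3:-12,r4:Mul2,r5:1
  c14: stall  regs: r0:4,r1:1,r2:4,r3:-12,r4:Mul2,r5:1
  c15: stall  regs: r0:4,r1:1,r2:4,r3:-12,r4:Mul2,r5:1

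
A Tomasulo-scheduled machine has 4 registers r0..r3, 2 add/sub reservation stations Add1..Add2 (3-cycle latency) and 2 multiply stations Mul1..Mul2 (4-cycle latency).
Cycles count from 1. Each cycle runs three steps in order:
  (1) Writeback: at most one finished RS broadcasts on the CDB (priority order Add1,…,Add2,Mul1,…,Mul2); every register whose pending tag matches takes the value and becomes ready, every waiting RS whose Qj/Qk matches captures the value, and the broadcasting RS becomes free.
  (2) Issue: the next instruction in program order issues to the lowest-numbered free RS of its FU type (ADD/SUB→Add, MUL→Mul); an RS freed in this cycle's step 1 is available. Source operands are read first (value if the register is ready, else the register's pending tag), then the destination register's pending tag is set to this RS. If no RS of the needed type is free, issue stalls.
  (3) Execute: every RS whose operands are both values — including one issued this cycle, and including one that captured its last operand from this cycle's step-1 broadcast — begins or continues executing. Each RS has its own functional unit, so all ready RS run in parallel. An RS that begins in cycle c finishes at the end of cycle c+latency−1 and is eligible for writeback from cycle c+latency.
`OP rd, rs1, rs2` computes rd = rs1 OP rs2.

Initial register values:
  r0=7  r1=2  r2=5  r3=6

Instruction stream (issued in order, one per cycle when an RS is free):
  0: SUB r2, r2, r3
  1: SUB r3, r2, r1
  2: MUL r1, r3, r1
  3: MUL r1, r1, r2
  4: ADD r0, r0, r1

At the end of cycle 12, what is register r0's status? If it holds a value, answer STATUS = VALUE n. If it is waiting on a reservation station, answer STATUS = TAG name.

STATUS = TAG Add1

  c1: issue SUB r2<-Add1  regs: r0:7,r1:2,r2:Add1,r3:6
  c2: issue SUB r3<-Add2  regs: r0:7,r1:2,r2:Add1,r3:Add2
  c3: issue MUL r1<-Mul1  regs: r0:7,r1:Mul1,r2:Add1,r3:Add2
  c4: CDB Add1=-1; issue MUL r1<-Mul2  regs: r0:7,r1:Mul2,r2:-1,r3:Add2
  c5: issue ADD r0<-Add1  regs: r0:Add1,r1:Mul2,r2:-1,r3:Add2
  c6: -  regs: r0:Add1,r1:Mul2,r2:-1,r3:Add2
  c7: CDB Add2=-3  regs: r0:Add1,r1:Mul2,r2:-1,r3:-3
  c8: -  regs: r0:Add1,r1:Mul2,r2:-1,r3:-3
  c9: -  regs: r0:Add1,r1:Mul2,r2:-1,r3:-3
  c10: -  regs: r0:Add1,r1:Mul2,r2:-1,r3:-3
  c11: CDB Mul1=-6  regs: r0:Add1,r1:Mul2,r2:-1,r3:-3
  c12: -  regs: r0:Add1,r1:Mul2,r2:-1,r3:-3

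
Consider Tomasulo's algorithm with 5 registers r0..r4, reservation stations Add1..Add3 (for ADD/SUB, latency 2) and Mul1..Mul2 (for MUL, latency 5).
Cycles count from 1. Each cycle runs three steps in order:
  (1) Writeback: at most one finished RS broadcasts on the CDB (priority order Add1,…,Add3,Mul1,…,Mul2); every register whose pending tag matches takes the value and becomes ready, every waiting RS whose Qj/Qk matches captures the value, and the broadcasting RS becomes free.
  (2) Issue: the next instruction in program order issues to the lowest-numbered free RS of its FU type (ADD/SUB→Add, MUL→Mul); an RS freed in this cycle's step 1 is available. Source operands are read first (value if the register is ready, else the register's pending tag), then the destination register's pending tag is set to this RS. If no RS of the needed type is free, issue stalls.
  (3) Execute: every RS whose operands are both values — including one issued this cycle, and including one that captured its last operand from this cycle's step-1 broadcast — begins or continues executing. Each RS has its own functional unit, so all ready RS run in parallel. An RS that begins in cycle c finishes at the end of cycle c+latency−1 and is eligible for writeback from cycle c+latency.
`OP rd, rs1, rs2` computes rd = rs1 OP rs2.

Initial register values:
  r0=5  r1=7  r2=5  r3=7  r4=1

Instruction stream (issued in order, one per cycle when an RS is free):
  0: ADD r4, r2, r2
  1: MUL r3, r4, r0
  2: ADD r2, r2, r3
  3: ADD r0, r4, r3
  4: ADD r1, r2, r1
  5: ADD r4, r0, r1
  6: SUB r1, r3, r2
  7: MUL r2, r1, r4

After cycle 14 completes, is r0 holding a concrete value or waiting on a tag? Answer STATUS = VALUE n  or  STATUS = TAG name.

STATUS = VALUE 60

  c1: issue ADD r4<-Add1  regs: r0:5,r1:7,r2:5,r3:7,r4:Add1
  c2: issue MUL r3<-Mul1  regs: r0:5,r1:7,r2:5,r3:Mul1,r4:Add1
  c3: CDB Add1=10; issue ADD r2<-Add1  regs: r0:5,r1:7,r2:Add1,r3:Mul1,r4:10
  c4: issue ADD r0<-Add2  regs: r0:Add2,r1:7,r2:Add1,r3:Mul1,r4:10
  c5: issue ADD r1<-Add3  regs: r0:Add2,r1:Add3,r2:Add1,r3:Mul1,r4:10
  c6: stall  regs: r0:Add2,r1:Add3,r2:Add1,r3:Mul1,r4:10
  c7: stall  regs: r0:Add2,r1:Add3,r2:Add1,r3:Mul1,r4:10
  c8: CDB Mul1=50; stall  regs: r0:Add2,r1:Add3,r2:Add1,r3:50,r4:10
  c9: stall  regs: r0:Add2,r1:Add3,r2:Add1,r3:50,r4:10
  c10: CDB Add1=55; issue ADD r4<-Add1  regs: r0:Add2,r1:Add3,r2:55,r3:50,r4:Add1
  c11: CDB Add2=60; issue SUB r1<-Add2  regs: r0:60,r1:Add2,r2:55,r3:50,r4:Add1
  c12: CDB Add3=62; issue MUL r2<-Mul1  regs: r0:60,r1:Add2,r2:Mul1,r3:50,r4:Add1
  c13: CDB Add2=-5  regs: r0:60,r1:-5,r2:Mul1,r3:50,r4:Add1
  c14: CDB Add1=122  regs: r0:60,r1:-5,r2:Mul1,r3:50,r4:122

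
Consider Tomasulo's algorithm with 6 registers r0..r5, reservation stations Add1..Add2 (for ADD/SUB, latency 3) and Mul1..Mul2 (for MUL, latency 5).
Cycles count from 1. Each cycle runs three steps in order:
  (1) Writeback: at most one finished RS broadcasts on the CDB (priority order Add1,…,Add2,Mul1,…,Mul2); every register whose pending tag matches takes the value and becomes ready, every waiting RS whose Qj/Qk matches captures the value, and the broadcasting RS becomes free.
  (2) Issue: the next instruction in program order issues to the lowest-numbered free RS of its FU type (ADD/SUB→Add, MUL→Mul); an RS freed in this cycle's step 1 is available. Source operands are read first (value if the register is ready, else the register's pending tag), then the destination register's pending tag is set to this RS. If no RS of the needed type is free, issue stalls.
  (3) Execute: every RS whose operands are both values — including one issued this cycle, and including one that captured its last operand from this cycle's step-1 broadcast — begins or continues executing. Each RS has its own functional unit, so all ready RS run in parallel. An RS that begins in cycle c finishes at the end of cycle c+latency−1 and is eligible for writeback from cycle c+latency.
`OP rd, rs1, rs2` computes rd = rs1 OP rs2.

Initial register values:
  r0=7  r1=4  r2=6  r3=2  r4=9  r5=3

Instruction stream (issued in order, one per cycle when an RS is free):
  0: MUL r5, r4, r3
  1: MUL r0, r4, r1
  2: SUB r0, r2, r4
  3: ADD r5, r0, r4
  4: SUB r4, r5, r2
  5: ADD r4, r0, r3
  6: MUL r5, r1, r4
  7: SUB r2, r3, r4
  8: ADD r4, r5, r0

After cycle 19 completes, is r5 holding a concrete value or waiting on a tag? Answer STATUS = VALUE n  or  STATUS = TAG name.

STATUS = VALUE -4

c1: issue MUL r5<-Mul1 | r0:7,r1:4,r2:6,r3:2,r4:9,r5:Mul1
c2: issue MUL r0<-Mul2 | r0:Mul2,r1:4,r2:6,r3:2,r4:9,r5:Mul1
c3: issue SUB r0<-Add1 | r0:Add1,r1:4,r2:6,r3:2,r4:9,r5:Mul1
c4: issue ADD r5<-Add2 | r0:Add1,r1:4,r2:6,r3:2,r4:9,r5:Add2
c5: stall | r0:Add1,r1:4,r2:6,r3:2,r4:9,r5:Add2
c6: CDB Add1=-3; issue SUB r4<-Add1 | r0:-3,r1:4,r2:6,r3:2,r4:Add1,r5:Add2
c7: CDB Mul1=18; stall | r0:-3,r1:4,r2:6,r3:2,r4:Add1,r5:Add2
c8: CDB Mul2=36; stall | r0:-3,r1:4,r2:6,r3:2,r4:Add1,r5:Add2
c9: CDB Add2=6; issue ADD r4<-Add2 | r0:-3,r1:4,r2:6,r3:2,r4:Add2,r5:6
c10: issue MUL r5<-Mul1 | r0:-3,r1:4,r2:6,r3:2,r4:Add2,r5:Mul1
c11: stall | r0:-3,r1:4,r2:6,r3:2,r4:Add2,r5:Mul1
c12: CDB Add1=0; issue SUB r2<-Add1 | r0:-3,r1:4,r2:Add1,r3:2,r4:Add2,r5:Mul1
c13: CDB Add2=-1; issue ADD r4<-Add2 | r0:-3,r1:4,r2:Add1,r3:2,r4:Add2,r5:Mul1
c14: - | r0:-3,r1:4,r2:Add1,r3:2,r4:Add2,r5:Mul1
c15: - | r0:-3,r1:4,r2:Add1,r3:2,r4:Add2,r5:Mul1
c16: CDB Add1=3 | r0:-3,r1:4,r2:3,r3:2,r4:Add2,r5:Mul1
c17: - | r0:-3,r1:4,r2:3,r3:2,r4:Add2,r5:Mul1
c18: CDB Mul1=-4 | r0:-3,r1:4,r2:3,r3:2,r4:Add2,r5:-4
c19: - | r0:-3,r1:4,r2:3,r3:2,r4:Add2,r5:-4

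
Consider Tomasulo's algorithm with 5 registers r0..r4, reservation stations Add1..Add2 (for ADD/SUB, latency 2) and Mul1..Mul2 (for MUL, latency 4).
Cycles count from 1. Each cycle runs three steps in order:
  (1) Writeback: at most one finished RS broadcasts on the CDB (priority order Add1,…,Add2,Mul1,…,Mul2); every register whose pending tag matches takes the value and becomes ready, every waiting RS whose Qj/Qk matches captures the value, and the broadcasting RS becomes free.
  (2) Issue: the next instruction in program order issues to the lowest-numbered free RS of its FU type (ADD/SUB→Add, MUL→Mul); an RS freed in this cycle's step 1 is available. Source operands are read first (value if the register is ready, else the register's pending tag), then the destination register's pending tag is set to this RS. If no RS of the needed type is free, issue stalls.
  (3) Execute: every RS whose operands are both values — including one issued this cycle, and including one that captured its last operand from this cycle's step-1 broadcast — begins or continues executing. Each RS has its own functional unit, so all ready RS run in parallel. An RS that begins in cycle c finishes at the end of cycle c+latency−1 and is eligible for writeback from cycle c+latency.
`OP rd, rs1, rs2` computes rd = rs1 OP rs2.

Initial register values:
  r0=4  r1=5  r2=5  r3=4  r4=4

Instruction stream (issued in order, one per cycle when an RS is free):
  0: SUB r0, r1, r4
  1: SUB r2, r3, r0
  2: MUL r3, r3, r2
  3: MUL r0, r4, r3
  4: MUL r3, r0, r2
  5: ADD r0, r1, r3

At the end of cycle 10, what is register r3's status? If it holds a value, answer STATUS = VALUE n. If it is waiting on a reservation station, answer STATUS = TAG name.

cycle 1: issue SUB r0<-Add1 // r0:Add1,r1:5,r2:5,r3:4,r4:4
cycle 2: issue SUB r2<-Add2 // r0:Add1,r1:5,r2:Add2,r3:4,r4:4
cycle 3: CDB Add1=1; issue MUL r3<-Mul1 // r0:1,r1:5,r2:Add2,r3:Mul1,r4:4
cycle 4: issue MUL r0<-Mul2 // r0:Mul2,r1:5,r2:Add2,r3:Mul1,r4:4
cycle 5: CDB Add2=3; stall // r0:Mul2,r1:5,r2:3,r3:Mul1,r4:4
cycle 6: stall // r0:Mul2,r1:5,r2:3,r3:Mul1,r4:4
cycle 7: stall // r0:Mul2,r1:5,r2:3,r3:Mul1,r4:4
cycle 8: stall // r0:Mul2,r1:5,r2:3,r3:Mul1,r4:4
cycle 9: CDB Mul1=12; issue MUL r3<-Mul1 // r0:Mul2,r1:5,r2:3,r3:Mul1,r4:4
cycle 10: issue ADD r0<-Add1 // r0:Add1,r1:5,r2:3,r3:Mul1,r4:4

STATUS = TAG Mul1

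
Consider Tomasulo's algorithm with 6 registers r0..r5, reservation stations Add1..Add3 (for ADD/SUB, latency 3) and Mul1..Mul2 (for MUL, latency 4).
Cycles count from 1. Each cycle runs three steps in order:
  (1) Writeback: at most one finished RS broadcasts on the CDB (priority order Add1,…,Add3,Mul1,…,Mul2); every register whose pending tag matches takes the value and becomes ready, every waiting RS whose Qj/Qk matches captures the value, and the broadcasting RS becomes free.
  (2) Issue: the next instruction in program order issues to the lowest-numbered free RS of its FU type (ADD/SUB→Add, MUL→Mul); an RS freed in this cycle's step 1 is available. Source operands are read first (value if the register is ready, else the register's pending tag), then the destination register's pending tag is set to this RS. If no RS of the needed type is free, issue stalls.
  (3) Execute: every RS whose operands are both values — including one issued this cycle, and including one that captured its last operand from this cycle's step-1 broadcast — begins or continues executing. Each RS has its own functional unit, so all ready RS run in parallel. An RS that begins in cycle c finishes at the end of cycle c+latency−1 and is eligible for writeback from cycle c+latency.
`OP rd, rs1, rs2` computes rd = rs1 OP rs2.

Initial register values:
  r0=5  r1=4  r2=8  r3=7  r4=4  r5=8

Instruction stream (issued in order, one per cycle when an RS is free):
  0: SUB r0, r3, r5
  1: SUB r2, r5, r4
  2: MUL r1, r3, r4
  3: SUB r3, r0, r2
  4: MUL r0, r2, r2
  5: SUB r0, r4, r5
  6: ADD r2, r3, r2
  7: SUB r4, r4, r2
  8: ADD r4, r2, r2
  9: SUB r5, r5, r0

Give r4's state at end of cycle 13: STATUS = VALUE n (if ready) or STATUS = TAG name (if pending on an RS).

STATUS = TAG Add2

c1: issue SUB r0<-Add1 | r0:Add1,r1:4,r2:8,r3:7,r4:4,r5:8
c2: issue SUB r2<-Add2 | r0:Add1,r1:4,r2:Add2,r3:7,r4:4,r5:8
c3: issue MUL r1<-Mul1 | r0:Add1,r1:Mul1,r2:Add2,r3:7,r4:4,r5:8
c4: CDB Add1=-1; issue SUB r3<-Add1 | r0:-1,r1:Mul1,r2:Add2,r3:Add1,r4:4,r5:8
c5: CDB Add2=4; issue MUL r0<-Mul2 | r0:Mul2,r1:Mul1,r2:4,r3:Add1,r4:4,r5:8
c6: issue SUB r0<-Add2 | r0:Add2,r1:Mul1,r2:4,r3:Add1,r4:4,r5:8
c7: CDB Mul1=28; issue ADD r2<-Add3 | r0:Add2,r1:28,r2:Add3,r3:Add1,r4:4,r5:8
c8: CDB Add1=-5; issue SUB r4<-Add1 | r0:Add2,r1:28,r2:Add3,r3:-5,r4:Add1,r5:8
c9: CDB Add2=-4; issue ADD r4<-Add2 | r0:-4,r1:28,r2:Add3,r3:-5,r4:Add2,r5:8
c10: CDB Mul2=16; stall | r0:-4,r1:28,r2:Add3,r3:-5,r4:Add2,r5:8
c11: CDB Add3=-1; issue SUB r5<-Add3 | r0:-4,r1:28,r2:-1,r3:-5,r4:Add2,r5:Add3
c12: - | r0:-4,r1:28,r2:-1,r3:-5,r4:Add2,r5:Add3
c13: - | r0:-4,r1:28,r2:-1,r3:-5,r4:Add2,r5:Add3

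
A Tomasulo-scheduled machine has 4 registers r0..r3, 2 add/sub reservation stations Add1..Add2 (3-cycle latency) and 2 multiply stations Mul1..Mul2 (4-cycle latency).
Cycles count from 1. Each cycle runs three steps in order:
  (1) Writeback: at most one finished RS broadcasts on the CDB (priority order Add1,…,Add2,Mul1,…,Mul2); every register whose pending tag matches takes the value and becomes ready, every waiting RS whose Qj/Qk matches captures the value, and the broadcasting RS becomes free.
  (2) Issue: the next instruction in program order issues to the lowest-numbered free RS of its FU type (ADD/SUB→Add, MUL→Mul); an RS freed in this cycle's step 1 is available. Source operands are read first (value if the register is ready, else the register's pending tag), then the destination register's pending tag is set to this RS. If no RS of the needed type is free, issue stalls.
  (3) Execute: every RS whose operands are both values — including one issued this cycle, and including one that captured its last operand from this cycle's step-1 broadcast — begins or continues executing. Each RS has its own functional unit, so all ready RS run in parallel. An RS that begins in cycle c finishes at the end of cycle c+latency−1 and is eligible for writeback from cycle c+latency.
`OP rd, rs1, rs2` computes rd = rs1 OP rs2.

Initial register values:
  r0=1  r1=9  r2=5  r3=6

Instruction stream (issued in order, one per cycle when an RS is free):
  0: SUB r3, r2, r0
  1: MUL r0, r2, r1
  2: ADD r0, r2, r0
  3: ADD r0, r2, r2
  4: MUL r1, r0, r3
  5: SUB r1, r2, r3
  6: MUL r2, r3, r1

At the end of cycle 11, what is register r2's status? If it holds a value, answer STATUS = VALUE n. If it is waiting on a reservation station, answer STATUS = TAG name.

STATUS = TAG Mul1

  c1: issue SUB r3<-Add1  regs: r0:1,r1:9,r2:5,r3:Add1
  c2: issue MUL r0<-Mul1  regs: r0:Mul1,r1:9,r2:5,r3:Add1
  c3: issue ADD r0<-Add2  regs: r0:Add2,r1:9,r2:5,r3:Add1
  c4: CDB Add1=4; issue ADD r0<-Add1  regs: r0:Add1,r1:9,r2:5,r3:4
  c5: issue MUL r1<-Mul2  regs: r0:Add1,r1:Mul2,r2:5,r3:4
  c6: CDB Mul1=45; stall  regs: r0:Add1,r1:Mul2,r2:5,r3:4
  c7: CDB Add1=10; issue SUB r1<-Add1  regs: r0:10,r1:Add1,r2:5,r3:4
  c8: issue MUL r2<-Mul1  regs: r0:10,r1:Add1,r2:Mul1,r3:4
  c9: CDB Add2=50  regs: r0:10,r1:Add1,r2:Mul1,r3:4
  c10: CDB Add1=1  regs: r0:10,r1:1,r2:Mul1,r3:4
  c11: CDB Mul2=40  regs: r0:10,r1:1,r2:Mul1,r3:4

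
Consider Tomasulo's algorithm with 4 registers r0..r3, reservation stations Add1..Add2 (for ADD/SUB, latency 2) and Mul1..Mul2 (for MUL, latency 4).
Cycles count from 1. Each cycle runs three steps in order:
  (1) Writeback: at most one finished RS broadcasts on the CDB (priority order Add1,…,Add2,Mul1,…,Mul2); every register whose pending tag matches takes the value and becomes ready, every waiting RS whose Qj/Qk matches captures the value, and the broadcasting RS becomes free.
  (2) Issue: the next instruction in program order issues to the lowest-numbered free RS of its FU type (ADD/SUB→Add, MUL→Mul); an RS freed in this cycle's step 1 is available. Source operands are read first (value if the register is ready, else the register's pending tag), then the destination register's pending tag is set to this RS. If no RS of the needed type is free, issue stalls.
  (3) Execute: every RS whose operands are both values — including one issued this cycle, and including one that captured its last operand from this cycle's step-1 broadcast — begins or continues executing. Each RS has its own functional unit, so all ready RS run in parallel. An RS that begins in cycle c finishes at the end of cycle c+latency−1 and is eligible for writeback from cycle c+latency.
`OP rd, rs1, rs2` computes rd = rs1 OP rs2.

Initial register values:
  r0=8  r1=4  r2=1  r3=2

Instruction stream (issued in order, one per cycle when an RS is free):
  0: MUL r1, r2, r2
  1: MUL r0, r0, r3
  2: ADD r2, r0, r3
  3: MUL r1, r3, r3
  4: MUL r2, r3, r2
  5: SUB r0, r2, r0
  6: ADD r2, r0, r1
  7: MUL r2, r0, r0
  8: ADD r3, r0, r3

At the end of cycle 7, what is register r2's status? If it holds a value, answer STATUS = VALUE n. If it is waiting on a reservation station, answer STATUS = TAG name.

c1: issue MUL r1<-Mul1 | r0:8,r1:Mul1,r2:1,r3:2
c2: issue MUL r0<-Mul2 | r0:Mul2,r1:Mul1,r2:1,r3:2
c3: issue ADD r2<-Add1 | r0:Mul2,r1:Mul1,r2:Add1,r3:2
c4: stall | r0:Mul2,r1:Mul1,r2:Add1,r3:2
c5: CDB Mul1=1; issue MUL r1<-Mul1 | r0:Mul2,r1:Mul1,r2:Add1,r3:2
c6: CDB Mul2=16; issue MUL r2<-Mul2 | r0:16,r1:Mul1,r2:Mul2,r3:2
c7: issue SUB r0<-Add2 | r0:Add2,r1:Mul1,r2:Mul2,r3:2

STATUS = TAG Mul2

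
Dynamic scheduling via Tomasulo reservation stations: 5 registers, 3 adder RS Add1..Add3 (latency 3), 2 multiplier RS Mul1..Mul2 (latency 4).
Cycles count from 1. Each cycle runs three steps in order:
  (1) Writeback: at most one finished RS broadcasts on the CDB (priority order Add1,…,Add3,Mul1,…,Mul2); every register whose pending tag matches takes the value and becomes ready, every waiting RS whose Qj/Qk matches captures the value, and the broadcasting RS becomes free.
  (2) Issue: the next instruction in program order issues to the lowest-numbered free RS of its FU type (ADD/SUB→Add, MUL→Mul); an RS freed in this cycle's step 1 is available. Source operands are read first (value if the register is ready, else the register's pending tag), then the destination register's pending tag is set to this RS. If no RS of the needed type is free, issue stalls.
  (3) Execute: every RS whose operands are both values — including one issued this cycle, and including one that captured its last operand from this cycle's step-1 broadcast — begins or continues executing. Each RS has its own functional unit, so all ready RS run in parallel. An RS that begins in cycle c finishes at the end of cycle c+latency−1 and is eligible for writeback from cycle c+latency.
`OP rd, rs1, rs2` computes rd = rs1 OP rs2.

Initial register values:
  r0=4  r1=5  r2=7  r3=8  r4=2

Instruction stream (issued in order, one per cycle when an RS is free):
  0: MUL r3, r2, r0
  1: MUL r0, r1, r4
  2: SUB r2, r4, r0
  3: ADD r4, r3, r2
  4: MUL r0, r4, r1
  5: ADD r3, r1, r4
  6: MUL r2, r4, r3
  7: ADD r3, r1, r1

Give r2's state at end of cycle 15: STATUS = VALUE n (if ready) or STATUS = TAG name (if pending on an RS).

STATUS = TAG Mul2

c1: issue MUL r3<-Mul1 | r0:4,r1:5,r2:7,r3:Mul1,r4:2
c2: issue MUL r0<-Mul2 | r0:Mul2,r1:5,r2:7,r3:Mul1,r4:2
c3: issue SUB r2<-Add1 | r0:Mul2,r1:5,r2:Add1,r3:Mul1,r4:2
c4: issue ADD r4<-Add2 | r0:Mul2,r1:5,r2:Add1,r3:Mul1,r4:Add2
c5: CDB Mul1=28; issue MUL r0<-Mul1 | r0:Mul1,r1:5,r2:Add1,r3:28,r4:Add2
c6: CDB Mul2=10; issue ADD r3<-Add3 | r0:Mul1,r1:5,r2:Add1,r3:Add3,r4:Add2
c7: issue MUL r2<-Mul2 | r0:Mul1,r1:5,r2:Mul2,r3:Add3,r4:Add2
c8: stall | r0:Mul1,r1:5,r2:Mul2,r3:Add3,r4:Add2
c9: CDB Add1=-8; issue ADD r3<-Add1 | r0:Mul1,r1:5,r2:Mul2,r3:Add1,r4:Add2
c10: - | r0:Mul1,r1:5,r2:Mul2,r3:Add1,r4:Add2
c11: - | r0:Mul1,r1:5,r2:Mul2,r3:Add1,r4:Add2
c12: CDB Add1=10 | r0:Mul1,r1:5,r2:Mul2,r3:10,r4:Add2
c13: CDB Add2=20 | r0:Mul1,r1:5,r2:Mul2,r3:10,r4:20
c14: - | r0:Mul1,r1:5,r2:Mul2,r3:10,r4:20
c15: - | r0:Mul1,r1:5,r2:Mul2,r3:10,r4:20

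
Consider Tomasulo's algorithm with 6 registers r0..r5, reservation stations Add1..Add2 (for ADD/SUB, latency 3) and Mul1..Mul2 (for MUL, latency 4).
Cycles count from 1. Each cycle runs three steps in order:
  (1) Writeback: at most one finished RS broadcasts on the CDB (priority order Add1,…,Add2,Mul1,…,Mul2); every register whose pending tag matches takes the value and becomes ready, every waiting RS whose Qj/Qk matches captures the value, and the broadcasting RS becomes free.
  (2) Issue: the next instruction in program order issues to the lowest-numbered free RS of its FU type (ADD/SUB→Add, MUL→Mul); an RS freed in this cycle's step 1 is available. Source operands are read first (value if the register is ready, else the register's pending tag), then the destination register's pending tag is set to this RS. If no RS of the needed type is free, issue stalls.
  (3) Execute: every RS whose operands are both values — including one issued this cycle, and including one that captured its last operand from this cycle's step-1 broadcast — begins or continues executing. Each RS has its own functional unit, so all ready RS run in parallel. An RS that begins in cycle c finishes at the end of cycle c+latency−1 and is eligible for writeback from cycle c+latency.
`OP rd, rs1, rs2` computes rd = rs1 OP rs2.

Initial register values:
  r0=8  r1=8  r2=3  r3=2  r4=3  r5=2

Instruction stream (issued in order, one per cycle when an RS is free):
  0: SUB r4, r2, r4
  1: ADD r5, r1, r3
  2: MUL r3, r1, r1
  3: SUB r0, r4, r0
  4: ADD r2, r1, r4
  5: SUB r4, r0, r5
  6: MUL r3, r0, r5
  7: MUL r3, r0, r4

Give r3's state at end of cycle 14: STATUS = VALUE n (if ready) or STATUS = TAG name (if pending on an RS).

STATUS = VALUE 144

  c1: issue SUB r4<-Add1  regs: r0:8,r1:8,r2:3,r3:2,r4:Add1,r5:2
  c2: issue ADD r5<-Add2  regs: r0:8,r1:8,r2:3,r3:2,r4:Add1,r5:Add2
  c3: issue MUL r3<-Mul1  regs: r0:8,r1:8,r2:3,r3:Mul1,r4:Add1,r5:Add2
  c4: CDB Add1=0; issue SUB r0<-Add1  regs: r0:Add1,r1:8,r2:3,r3:Mul1,r4:0,r5:Add2
  c5: CDB Add2=10; issue ADD r2<-Add2  regs: r0:Add1,r1:8,r2:Add2,r3:Mul1,r4:0,r5:10
  c6: stall  regs: r0:Add1,r1:8,r2:Add2,r3:Mul1,r4:0,r5:10
  c7: CDB Add1=-8; issue SUB r4<-Add1  regs: r0:-8,r1:8,r2:Add2,r3:Mul1,r4:Add1,r5:10
  c8: CDB Add2=8; issue MUL r3<-Mul2  regs: r0:-8,r1:8,r2:8,r3:Mul2,r4:Add1,r5:10
  c9: CDB Mul1=64; issue MUL r3<-Mul1  regs: r0:-8,r1:8,r2:8,r3:Mul1,r4:Add1,r5:10
  c10: CDB Add1=-18  regs: r0:-8,r1:8,r2:8,r3:Mul1,r4:-18,r5:10
  c11: -  regs: r0:-8,r1:8,r2:8,r3:Mul1,r4:-18,r5:10
  c12: CDB Mul2=-80  regs: r0:-8,r1:8,r2:8,r3:Mul1,r4:-18,r5:10
  c13: -  regs: r0:-8,r1:8,r2:8,r3:Mul1,r4:-18,r5:10
  c14: CDB Mul1=144  regs: r0:-8,r1:8,r2:8,r3:144,r4:-18,r5:10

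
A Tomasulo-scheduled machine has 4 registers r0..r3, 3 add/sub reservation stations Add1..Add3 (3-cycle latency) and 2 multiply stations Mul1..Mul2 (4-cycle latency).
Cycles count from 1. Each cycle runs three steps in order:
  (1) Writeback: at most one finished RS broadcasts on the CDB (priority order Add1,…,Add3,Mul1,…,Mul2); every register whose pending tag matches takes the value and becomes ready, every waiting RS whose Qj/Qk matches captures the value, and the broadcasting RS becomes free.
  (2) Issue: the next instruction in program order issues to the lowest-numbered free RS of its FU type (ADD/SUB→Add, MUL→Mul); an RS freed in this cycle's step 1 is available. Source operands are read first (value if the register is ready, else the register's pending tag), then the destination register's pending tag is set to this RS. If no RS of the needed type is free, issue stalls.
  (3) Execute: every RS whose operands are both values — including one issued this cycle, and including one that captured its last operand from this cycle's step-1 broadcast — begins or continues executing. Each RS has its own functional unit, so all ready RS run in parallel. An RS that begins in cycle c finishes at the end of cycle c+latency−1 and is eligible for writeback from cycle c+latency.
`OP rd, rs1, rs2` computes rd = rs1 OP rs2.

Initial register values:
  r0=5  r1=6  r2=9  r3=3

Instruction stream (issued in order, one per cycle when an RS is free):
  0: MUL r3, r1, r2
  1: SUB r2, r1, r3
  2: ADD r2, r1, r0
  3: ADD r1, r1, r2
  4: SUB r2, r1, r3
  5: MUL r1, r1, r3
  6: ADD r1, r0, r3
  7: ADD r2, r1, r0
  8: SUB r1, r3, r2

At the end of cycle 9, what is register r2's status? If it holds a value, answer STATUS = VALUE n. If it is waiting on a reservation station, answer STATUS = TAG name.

STATUS = TAG Add3

  c1: issue MUL r3<-Mul1  regs: r0:5,r1:6,r2:9,r3:Mul1
  c2: issue SUB r2<-Add1  regs: r0:5,r1:6,r2:Add1,r3:Mul1
  c3: issue ADD r2<-Add2  regs: r0:5,r1:6,r2:Add2,r3:Mul1
  c4: issue ADD r1<-Add3  regs: r0:5,r1:Add3,r2:Add2,r3:Mul1
  c5: CDB Mul1=54; stall  regs: r0:5,r1:Add3,r2:Add2,r3:54
  c6: CDB Add2=11; issue SUB r2<-Add2  regs: r0:5,r1:Add3,r2:Add2,r3:54
  c7: issue MUL r1<-Mul1  regs: r0:5,r1:Mul1,r2:Add2,r3:54
  c8: CDB Add1=-48; issue ADD r1<-Add1  regs: r0:5,r1:Add1,r2:Add2,r3:54
  c9: CDB Add3=17; issue ADD r2<-Add3  regs: r0:5,r1:Add1,r2:Add3,r3:54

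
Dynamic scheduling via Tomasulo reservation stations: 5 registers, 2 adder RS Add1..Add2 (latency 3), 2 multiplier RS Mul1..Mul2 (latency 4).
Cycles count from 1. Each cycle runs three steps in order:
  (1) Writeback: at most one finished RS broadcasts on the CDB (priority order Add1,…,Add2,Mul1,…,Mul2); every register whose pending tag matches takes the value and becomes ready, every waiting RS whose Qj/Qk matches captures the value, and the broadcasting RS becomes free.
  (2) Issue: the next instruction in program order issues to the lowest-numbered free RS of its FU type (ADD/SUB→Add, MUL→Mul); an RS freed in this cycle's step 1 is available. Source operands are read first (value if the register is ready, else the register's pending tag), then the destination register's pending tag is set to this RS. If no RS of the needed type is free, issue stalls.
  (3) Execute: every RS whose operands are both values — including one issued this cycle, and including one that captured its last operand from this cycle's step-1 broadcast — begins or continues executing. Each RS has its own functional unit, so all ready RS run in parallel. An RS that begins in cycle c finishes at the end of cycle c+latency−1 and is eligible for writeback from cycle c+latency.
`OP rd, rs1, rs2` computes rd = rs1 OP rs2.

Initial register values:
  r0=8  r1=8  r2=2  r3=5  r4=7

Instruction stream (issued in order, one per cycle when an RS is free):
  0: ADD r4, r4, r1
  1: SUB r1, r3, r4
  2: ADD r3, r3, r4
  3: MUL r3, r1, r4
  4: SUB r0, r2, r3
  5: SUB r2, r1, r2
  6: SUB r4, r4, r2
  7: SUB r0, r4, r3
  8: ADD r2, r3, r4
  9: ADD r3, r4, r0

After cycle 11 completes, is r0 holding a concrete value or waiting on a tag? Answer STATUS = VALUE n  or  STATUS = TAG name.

STATUS = TAG Add1

c1: issue ADD r4<-Add1 | r0:8,r1:8,r2:2,r3:5,r4:Add1
c2: issue SUB r1<-Add2 | r0:8,r1:Add2,r2:2,r3:5,r4:Add1
c3: stall | r0:8,r1:Add2,r2:2,r3:5,r4:Add1
c4: CDB Add1=15; issue ADD r3<-Add1 | r0:8,r1:Add2,r2:2,r3:Add1,r4:15
c5: issue MUL r3<-Mul1 | r0:8,r1:Add2,r2:2,r3:Mul1,r4:15
c6: stall | r0:8,r1:Add2,r2:2,r3:Mul1,r4:15
c7: CDB Add1=20; issue SUB r0<-Add1 | r0:Add1,r1:Add2,r2:2,r3:Mul1,r4:15
c8: CDB Add2=-10; issue SUB r2<-Add2 | r0:Add1,r1:-10,r2:Add2,r3:Mul1,r4:15
c9: stall | r0:Add1,r1:-10,r2:Add2,r3:Mul1,r4:15
c10: stall | r0:Add1,r1:-10,r2:Add2,r3:Mul1,r4:15
c11: CDB Add2=-12; issue SUB r4<-Add2 | r0:Add1,r1:-10,r2:-12,r3:Mul1,r4:Add2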